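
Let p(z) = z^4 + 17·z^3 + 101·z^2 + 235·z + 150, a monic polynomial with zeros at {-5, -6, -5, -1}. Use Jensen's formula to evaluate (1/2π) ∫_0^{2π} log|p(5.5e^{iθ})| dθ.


Zeros: -6, -5, -5, -1; r = 5.5.
Inside |z| < r: -5, -5, -1. Outside (|z| ≥ r): -6.
p(0) = 150, so log|p(0)| = log(150) = 5.0106.
Apply Jensen: I(r) = log|p(0)| + Σ_k log(r/|z_k|), summed over zeros inside |z| < r.
  log(r/|z_k|) for z_k = -5: log(5.5/5) = 0.0953
  log(r/|z_k|) for z_k = -5: log(5.5/5) = 0.0953
  log(r/|z_k|) for z_k = -1: log(5.5/1) = 1.7047
  Outside zeros (-6) contribute nothing to the Jensen sum.
Sum over inside zeros: 1.8954.
I(r) = log|p(0)| + (inside sum) = 5.0106 + 1.8954 = 6.9060.
Note: since some zeros are outside |z| ≤ r, the simplified n·log(r) form does NOT apply — only the inside zeros contribute.

I(r) ≈ 6.9060.


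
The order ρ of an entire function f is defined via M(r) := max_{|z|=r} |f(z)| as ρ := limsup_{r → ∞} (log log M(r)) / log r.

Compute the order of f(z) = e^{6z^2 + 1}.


|e^{6z^2 + 1}| = e^{Re(6·z^2) + 1} ≤ e^{6|z|^2 + 1} = e^{6r^2 + 1} on |z| = r, so ρ ≤ 2. Choosing z on |z|=r so that 6·z^2 is real positive (always possible by picking arg z appropriately) gives |f(z)| = e^{6r^2 + 1}, matching the bound. The additive constant 1 does not affect log log M(r) ~ 2·log r. Hence ρ = 2.
Therefore ρ = 2.

Order ρ = 2.


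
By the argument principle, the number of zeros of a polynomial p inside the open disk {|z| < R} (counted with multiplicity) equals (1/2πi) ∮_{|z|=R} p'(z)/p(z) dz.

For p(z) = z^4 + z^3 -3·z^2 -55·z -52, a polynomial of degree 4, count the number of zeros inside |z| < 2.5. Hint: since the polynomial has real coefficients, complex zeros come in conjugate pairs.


The zeros of p are: 4, (-2 + 3i), (-2 - 3i), -1.
Their magnitudes are: 4, 3.606, 3.606, 1.
Zeros with |z| < R = 2.5: -1.
Count = 1.
By the argument principle, (1/2πi) ∮_{|z|=R} p'(z)/p(z) dz equals exactly this count.

Number of zeros inside |z| < 2.5: 1.


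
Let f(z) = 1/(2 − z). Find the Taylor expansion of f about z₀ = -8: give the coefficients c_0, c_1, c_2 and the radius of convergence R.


Let w = z − z₀, so z = z₀ + w.
Then 2 − z = 2 − (z₀ + w) = (2 − z₀) − w = 10 − w.
f(z) = 1/(10 − w) = (1/(10)) · 1/(1 − w/(10)) = Σ_{n≥0} w^n / (10)^(n+1).
So c_n = 1/(10)^(n+1):
  c_0 = 1/(10)^1 = 1/10.
  c_1 = 1/(10)^2 = 1/100.
  c_2 = 1/(10)^3 = 1/1000.
The series is valid for |w/d| < 1, i.e. |z − z₀| < |d|.
Radius of convergence: R = |2 − z₀| = |10| = 10 (distance from z₀ to the singularity z = 2).

c_0 = 1/10, c_1 = 1/100, c_2 = 1/1000; R = 10.


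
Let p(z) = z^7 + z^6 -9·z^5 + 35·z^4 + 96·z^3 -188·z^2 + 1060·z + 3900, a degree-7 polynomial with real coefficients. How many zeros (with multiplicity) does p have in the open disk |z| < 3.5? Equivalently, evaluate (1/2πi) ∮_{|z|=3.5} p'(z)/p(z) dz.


The zeros of p are: (3 + 2i), (3 - 2i), (1 + 3i), (1 - 3i), -3, (-3 + 1i), (-3 - 1i).
Their magnitudes are: 3.606, 3.606, 3.162, 3.162, 3, 3.162, 3.162.
Zeros with |z| < R = 3.5: (1 + 3i), (1 - 3i), -3, (-3 + 1i), (-3 - 1i).
Count = 5.
By the argument principle, (1/2πi) ∮_{|z|=R} p'(z)/p(z) dz equals exactly this count.

Number of zeros inside |z| < 3.5: 5.


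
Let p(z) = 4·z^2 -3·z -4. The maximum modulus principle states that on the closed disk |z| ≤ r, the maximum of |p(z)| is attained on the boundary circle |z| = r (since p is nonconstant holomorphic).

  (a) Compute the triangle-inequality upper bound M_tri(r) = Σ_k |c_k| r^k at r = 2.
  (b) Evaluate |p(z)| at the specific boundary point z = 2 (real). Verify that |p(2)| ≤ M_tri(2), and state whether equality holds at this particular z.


Coefficients: c_0 = -4, c_1 = -3, c_2 = 4. Radius r = 2.
Part (a). Triangle bound: M_tri(r) = Σ_k |c_k| r^k
  = |-4|·2^0 + |-3|·2^1 + |4|·2^2
  = 4 + 6 + 16 = 26.
This bounds M(r) := max_{|z|=r} |p(z)| from above; equality holds iff all terms c_k z^k can be made to align in phase at a single z on |z|=r.
Part (b). At z = 2 (real, on the circle |z| = r):
  p(2) = (-4)·2^0 + (-3)·2^1 + (4)·2^2 = 6.
  |p(2)| = 6.
Check: |p(2)| = 6 ≤ 26 = M_tri(2). ✓ Equality does not hold at z = 2 (the coefficients have mixed signs, so the terms do not all align in phase there).

M_tri(2) = 26; |p(2)| = 6; equality at z=2: no.


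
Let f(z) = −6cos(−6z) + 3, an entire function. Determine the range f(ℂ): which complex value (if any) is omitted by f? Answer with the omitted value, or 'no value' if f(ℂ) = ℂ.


Little Picard bounds the complement of f(ℂ) to at most one point.
cos is entire and surjective onto ℂ: for every w ∈ ℂ, cos(ζ) = w has a solution ζ ∈ ℂ (e.g., via the complex inverse arccos). With ζ = −6z this gives z = ζ/(-6). Then -6·cos(−6z) takes every value in -6·ℂ = ℂ, and adding 3 is a bijection of ℂ. So f is surjective and omits no value. (Note: only on the real line is cos bounded by [−1, 1].)

Omitted value: no value.


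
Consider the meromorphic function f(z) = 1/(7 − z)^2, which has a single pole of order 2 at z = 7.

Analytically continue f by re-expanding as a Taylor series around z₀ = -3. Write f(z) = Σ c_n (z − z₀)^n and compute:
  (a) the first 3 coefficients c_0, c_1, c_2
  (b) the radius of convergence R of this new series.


Let w = z − z₀, so z = z₀ + w.
Then 7 − z = 7 − (z₀ + w) = (7 − z₀) − w = 10 − w.
f(z) = 1/(10 − w)^2 = (1/(10)^2) · (1 − w/(10))^{−2}.
By the binomial series (1−u)^{−2} = Σ_{n≥0} C(n+1, 1) u^n for |u|<1, with u = w/(10):
  c_n = C(n+1, 1) / (10)^(n+2).
  c_0 = 1/(10)^2 = 1/100.
  c_1 = 2/(10)^3 = 1/500.
  c_2 = 3/(10)^4 = 3/10000.
The series is valid for |w/d| < 1, i.e. |z − z₀| < |d|.
Radius of convergence: R = |7 − z₀| = |10| = 10 (distance from z₀ to the singularity z = 7).

c_0 = 1/100, c_1 = 1/500, c_2 = 3/10000; R = 10.


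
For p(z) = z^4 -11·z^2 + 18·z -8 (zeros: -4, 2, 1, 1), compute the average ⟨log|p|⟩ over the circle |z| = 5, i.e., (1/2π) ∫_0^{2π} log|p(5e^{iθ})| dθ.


Zeros: -4, 1, 1, 2; r = 5.
Inside |z| < r: -4, 1, 1, 2. Outside (|z| ≥ r): ∅.
p(0) = -8, so log|p(0)| = log(8) = 2.0794.
Apply Jensen: I(r) = log|p(0)| + Σ_k log(r/|z_k|), summed over zeros inside |z| < r.
  log(r/|z_k|) for z_k = -4: log(5/4) = 0.2231
  log(r/|z_k|) for z_k = 2: log(5/2) = 0.9163
  log(r/|z_k|) for z_k = 1: log(5/1) = 1.6094
  log(r/|z_k|) for z_k = 1: log(5/1) = 1.6094
Sum over inside zeros: 4.3583.
I(r) = log|p(0)| + (inside sum) = 2.0794 + 4.3583 = 6.4378.
Closed form (all zeros inside, monic): I(r) = n·log(r) = 4·log(5) = 6.4378. ✓

I(r) ≈ 6.4378.


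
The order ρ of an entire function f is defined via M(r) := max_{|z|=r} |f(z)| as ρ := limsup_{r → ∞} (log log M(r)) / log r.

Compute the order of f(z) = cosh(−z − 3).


cosh(w) is a linear combination of e^{iw} and e^{−iw} (or e^w, e^{−w} in the hyperbolic case), so |cosh(w)| ≤ e^{|w|}. With w = −z − 3, |w| ≤ 1|z| + 3 = 1r + 3 on |z| = r, giving M(r) ≤ e^{1r + 3}, so ρ ≤ 1. On a suitable ray (z = it for sin/cos; z = t for sinh/cosh, t real → ∞), |cosh(−z − 3)| grows like e^{1|t|}/2, so ρ ≥ 1. Hence ρ = 1.
Therefore ρ = 1.

Order ρ = 1.


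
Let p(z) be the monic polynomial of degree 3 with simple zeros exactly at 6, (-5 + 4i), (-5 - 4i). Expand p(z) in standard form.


The polynomial is p(z) = ∏_{α ∈ S} (z − α), where S = {6, (-5 + 4i), (-5 - 4i)}.
Expanding the product yields: p(z) = z^3 + 4·z^2 -19·z -246.
Note conjugate pairs combine to real quadratics: (z − (-5+4i))(z − (-5−4i)) = z² + 10z + 41.
The resulting polynomial has degree 3 and real coefficients as required.

p(z) = z^3 + 4·z^2 -19·z -246.


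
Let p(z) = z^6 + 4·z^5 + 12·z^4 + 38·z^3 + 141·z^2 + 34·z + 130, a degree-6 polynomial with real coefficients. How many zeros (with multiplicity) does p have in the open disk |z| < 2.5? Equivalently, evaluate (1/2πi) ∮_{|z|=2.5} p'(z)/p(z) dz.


The zeros of p are: (0 + 1i), (0 - 1i), (1 + 3i), (1 - 3i), (-3 + 2i), (-3 - 2i).
Their magnitudes are: 1, 1, 3.162, 3.162, 3.606, 3.606.
Zeros with |z| < R = 2.5: (0 + 1i), (0 - 1i).
Count = 2.
By the argument principle, (1/2πi) ∮_{|z|=R} p'(z)/p(z) dz equals exactly this count.

Number of zeros inside |z| < 2.5: 2.


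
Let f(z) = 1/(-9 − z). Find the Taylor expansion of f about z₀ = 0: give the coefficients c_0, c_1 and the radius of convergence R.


Let w = z − z₀, so z = z₀ + w.
Then -9 − z = -9 − (z₀ + w) = (-9 − z₀) − w = -9 − w.
f(z) = 1/(-9 − w) = (1/(-9)) · 1/(1 − w/(-9)) = Σ_{n≥0} w^n / (-9)^(n+1).
So c_n = 1/(-9)^(n+1):
  c_0 = 1/(-9)^1 = -1/9.
  c_1 = 1/(-9)^2 = 1/81.
The series is valid for |w/d| < 1, i.e. |z − z₀| < |d|.
Radius of convergence: R = |-9 − z₀| = |-9| = 9 (distance from z₀ to the singularity z = -9).

c_0 = -1/9, c_1 = 1/81; R = 9.


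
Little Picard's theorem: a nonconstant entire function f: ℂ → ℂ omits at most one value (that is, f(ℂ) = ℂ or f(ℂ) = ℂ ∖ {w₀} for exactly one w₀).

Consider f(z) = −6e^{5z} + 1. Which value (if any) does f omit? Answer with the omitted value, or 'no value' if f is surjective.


Little Picard bounds the complement of f(ℂ) to at most one point.
e^{5z} is never zero on ℂ, so -6·e^{5z} takes every value in ℂ ∖ {0}. Adding 1 shifts the range to ℂ ∖ {1}. Thus f omits exactly the value 1.

Omitted value: 1.


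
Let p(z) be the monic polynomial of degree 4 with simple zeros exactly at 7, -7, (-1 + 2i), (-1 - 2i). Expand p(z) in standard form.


The polynomial is p(z) = ∏_{α ∈ S} (z − α), where S = {7, -7, (-1 + 2i), (-1 - 2i)}.
Expanding the product yields: p(z) = z^4 + 2·z^3 -44·z^2 -98·z -245.
Note conjugate pairs combine to real quadratics: (z − (-1+2i))(z − (-1−2i)) = z² + 2z + 5.
The resulting polynomial has degree 4 and real coefficients as required.

p(z) = z^4 + 2·z^3 -44·z^2 -98·z -245.


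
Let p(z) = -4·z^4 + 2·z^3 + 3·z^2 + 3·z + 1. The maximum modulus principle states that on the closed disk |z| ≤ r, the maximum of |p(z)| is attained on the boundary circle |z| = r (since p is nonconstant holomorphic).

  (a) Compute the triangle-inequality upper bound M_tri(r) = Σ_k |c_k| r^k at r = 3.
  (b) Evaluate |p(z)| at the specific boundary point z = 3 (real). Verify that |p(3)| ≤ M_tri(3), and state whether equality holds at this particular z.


Coefficients: c_0 = 1, c_1 = 3, c_2 = 3, c_3 = 2, c_4 = -4. Radius r = 3.
Part (a). Triangle bound: M_tri(r) = Σ_k |c_k| r^k
  = |1|·3^0 + |3|·3^1 + |3|·3^2 + |2|·3^3 + |-4|·3^4
  = 1 + 9 + 27 + 54 + 324 = 415.
This bounds M(r) := max_{|z|=r} |p(z)| from above; equality holds iff all terms c_k z^k can be made to align in phase at a single z on |z|=r.
Part (b). At z = 3 (real, on the circle |z| = r):
  p(3) = (1)·3^0 + (3)·3^1 + (3)·3^2 + (2)·3^3 + (-4)·3^4 = -233.
  |p(3)| = 233.
Check: |p(3)| = 233 ≤ 415 = M_tri(3). ✓ Equality does not hold at z = 3 (the coefficients have mixed signs, so the terms do not all align in phase there).

M_tri(3) = 415; |p(3)| = 233; equality at z=3: no.


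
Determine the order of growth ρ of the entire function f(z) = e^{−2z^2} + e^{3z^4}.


Each summand is entire of order 2 and 4 respectively (as in the single-exponential case). The order of a sum is at most the max of the orders, so ρ ≤ 4. For the lower bound: on |z|=r choose arg z so that 3z^4 is real positive; then |e^{3z^4}| = e^{3r^4} while |e^{-2z^2}| ≤ e^{2r^2} = o(e^{3r^4}). So |f| ≥ e^{3r^4}(1 − o(1)) and ρ ≥ 4. Hence ρ = max(2, 4) = 4.
Therefore ρ = 4.

Order ρ = 4.


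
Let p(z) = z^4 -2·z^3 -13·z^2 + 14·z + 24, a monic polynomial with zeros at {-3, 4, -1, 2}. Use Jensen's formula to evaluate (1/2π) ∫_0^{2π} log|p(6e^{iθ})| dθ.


Zeros: -3, -1, 2, 4; r = 6.
Inside |z| < r: -3, -1, 2, 4. Outside (|z| ≥ r): ∅.
p(0) = 24, so log|p(0)| = log(24) = 3.1781.
Apply Jensen: I(r) = log|p(0)| + Σ_k log(r/|z_k|), summed over zeros inside |z| < r.
  log(r/|z_k|) for z_k = -3: log(6/3) = 0.6931
  log(r/|z_k|) for z_k = 4: log(6/4) = 0.4055
  log(r/|z_k|) for z_k = -1: log(6/1) = 1.7918
  log(r/|z_k|) for z_k = 2: log(6/2) = 1.0986
Sum over inside zeros: 3.9890.
I(r) = log|p(0)| + (inside sum) = 3.1781 + 3.9890 = 7.1670.
Closed form (all zeros inside, monic): I(r) = n·log(r) = 4·log(6) = 7.1670. ✓

I(r) ≈ 7.1670.


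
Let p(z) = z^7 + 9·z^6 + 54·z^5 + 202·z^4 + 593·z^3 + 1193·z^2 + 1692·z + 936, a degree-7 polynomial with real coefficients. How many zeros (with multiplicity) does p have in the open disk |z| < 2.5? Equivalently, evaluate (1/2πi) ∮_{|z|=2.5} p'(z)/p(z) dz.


The zeros of p are: (0 + 3i), (0 - 3i), (-2 + 3i), (-2 - 3i), -1, (-2 + 2i), (-2 - 2i).
Their magnitudes are: 3, 3, 3.606, 3.606, 1, 2.828, 2.828.
Zeros with |z| < R = 2.5: -1.
Count = 1.
By the argument principle, (1/2πi) ∮_{|z|=R} p'(z)/p(z) dz equals exactly this count.

Number of zeros inside |z| < 2.5: 1.


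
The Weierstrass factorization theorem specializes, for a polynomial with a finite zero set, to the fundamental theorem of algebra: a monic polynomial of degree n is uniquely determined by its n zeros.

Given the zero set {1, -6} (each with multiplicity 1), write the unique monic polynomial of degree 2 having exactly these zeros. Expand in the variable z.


The polynomial is p(z) = ∏_{α ∈ S} (z − α), where S = {1, -6}.
Expanding the product yields: p(z) = z^2 + 5·z -6.
The resulting polynomial has degree 2 and real coefficients as required.

p(z) = z^2 + 5·z -6.


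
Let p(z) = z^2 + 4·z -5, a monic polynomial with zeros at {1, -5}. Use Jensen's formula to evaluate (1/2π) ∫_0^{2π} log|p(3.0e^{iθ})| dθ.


Zeros: -5, 1; r = 3.0.
Inside |z| < r: 1. Outside (|z| ≥ r): -5.
p(0) = -5, so log|p(0)| = log(5) = 1.6094.
Apply Jensen: I(r) = log|p(0)| + Σ_k log(r/|z_k|), summed over zeros inside |z| < r.
  log(r/|z_k|) for z_k = 1: log(3.0/1) = 1.0986
  Outside zeros (-5) contribute nothing to the Jensen sum.
Sum over inside zeros: 1.0986.
I(r) = log|p(0)| + (inside sum) = 1.6094 + 1.0986 = 2.7081.
Note: since some zeros are outside |z| ≤ r, the simplified n·log(r) form does NOT apply — only the inside zeros contribute.

I(r) ≈ 2.7081.


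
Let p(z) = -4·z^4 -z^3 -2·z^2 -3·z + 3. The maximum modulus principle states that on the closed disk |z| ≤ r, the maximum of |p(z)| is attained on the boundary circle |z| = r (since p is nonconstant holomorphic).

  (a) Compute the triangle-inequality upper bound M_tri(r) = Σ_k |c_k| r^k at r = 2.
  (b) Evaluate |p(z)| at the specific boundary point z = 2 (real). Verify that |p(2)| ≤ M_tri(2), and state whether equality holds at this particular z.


Coefficients: c_0 = 3, c_1 = -3, c_2 = -2, c_3 = -1, c_4 = -4. Radius r = 2.
Part (a). Triangle bound: M_tri(r) = Σ_k |c_k| r^k
  = |3|·2^0 + |-3|·2^1 + |-2|·2^2 + |-1|·2^3 + |-4|·2^4
  = 3 + 6 + 8 + 8 + 64 = 89.
This bounds M(r) := max_{|z|=r} |p(z)| from above; equality holds iff all terms c_k z^k can be made to align in phase at a single z on |z|=r.
Part (b). At z = 2 (real, on the circle |z| = r):
  p(2) = (3)·2^0 + (-3)·2^1 + (-2)·2^2 + (-1)·2^3 + (-4)·2^4 = -83.
  |p(2)| = 83.
Check: |p(2)| = 83 ≤ 89 = M_tri(2). ✓ Equality does not hold at z = 2 (the coefficients have mixed signs, so the terms do not all align in phase there).

M_tri(2) = 89; |p(2)| = 83; equality at z=2: no.


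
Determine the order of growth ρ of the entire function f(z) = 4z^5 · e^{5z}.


M(r) = max_{|z|=r} |4|·|z|^5·|e^{5z}| = 4·r^5 · e^{5r^1} (the factors attain their maxima compatibly on |z|=r). Then log M(r) = log 4 + 5·log r + 5r^1, dominated by the last term, so log log M(r) ~ 1·log r. The polynomial factor 4z^5 contributes only a log r term and does not affect the order. ρ = 1.
Therefore ρ = 1.

Order ρ = 1.


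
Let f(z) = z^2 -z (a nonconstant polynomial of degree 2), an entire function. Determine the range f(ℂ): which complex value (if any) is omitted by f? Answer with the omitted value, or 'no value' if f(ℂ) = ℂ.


Little Picard bounds the complement of f(ℂ) to at most one point.
For every w ∈ ℂ, the equation p(z) − w = 0 is a nonconstant polynomial in z and hence has at least one root by the fundamental theorem of algebra. So p is surjective onto ℂ, omitting no value.

Omitted value: no value.


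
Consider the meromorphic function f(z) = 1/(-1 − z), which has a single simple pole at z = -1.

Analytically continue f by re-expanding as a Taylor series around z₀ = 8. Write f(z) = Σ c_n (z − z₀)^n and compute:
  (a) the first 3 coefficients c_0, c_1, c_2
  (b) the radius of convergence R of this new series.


Let w = z − z₀, so z = z₀ + w.
Then -1 − z = -1 − (z₀ + w) = (-1 − z₀) − w = -9 − w.
f(z) = 1/(-9 − w) = (1/(-9)) · 1/(1 − w/(-9)) = Σ_{n≥0} w^n / (-9)^(n+1).
So c_n = 1/(-9)^(n+1):
  c_0 = 1/(-9)^1 = -1/9.
  c_1 = 1/(-9)^2 = 1/81.
  c_2 = 1/(-9)^3 = -1/729.
The series is valid for |w/d| < 1, i.e. |z − z₀| < |d|.
Radius of convergence: R = |-1 − z₀| = |-9| = 9 (distance from z₀ to the singularity z = -1).

c_0 = -1/9, c_1 = 1/81, c_2 = -1/729; R = 9.


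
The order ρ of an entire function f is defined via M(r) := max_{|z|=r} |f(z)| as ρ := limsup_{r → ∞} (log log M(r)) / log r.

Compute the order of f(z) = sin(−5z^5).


Write sin(w) = (e^{iw} ± e^{−iw})/(2 or 2i), so |sin(w)| ≤ e^{|w|}. With w = −5z^5, |w| ≤ 5r^5 + 0 on |z|=r, giving M(r) ≤ e^{5r^5 + 0} and ρ ≤ 5. For the lower bound, choose z on |z|=r with -5z^5 purely imaginary of modulus 5r^5; then |sin(−5z^5)| grows like e^{5r^5}/2, so ρ ≥ 5. Hence ρ = 5.
Therefore ρ = 5.

Order ρ = 5.


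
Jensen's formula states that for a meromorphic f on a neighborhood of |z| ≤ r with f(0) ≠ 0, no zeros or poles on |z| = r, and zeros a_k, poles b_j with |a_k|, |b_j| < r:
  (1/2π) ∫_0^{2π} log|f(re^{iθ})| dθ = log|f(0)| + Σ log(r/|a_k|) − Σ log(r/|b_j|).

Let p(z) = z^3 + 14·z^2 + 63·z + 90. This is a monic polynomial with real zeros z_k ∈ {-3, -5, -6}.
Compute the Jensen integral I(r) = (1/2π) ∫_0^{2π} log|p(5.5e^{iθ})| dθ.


Zeros: -6, -5, -3; r = 5.5.
Inside |z| < r: -5, -3. Outside (|z| ≥ r): -6.
p(0) = 90, so log|p(0)| = log(90) = 4.4998.
Apply Jensen: I(r) = log|p(0)| + Σ_k log(r/|z_k|), summed over zeros inside |z| < r.
  log(r/|z_k|) for z_k = -3: log(5.5/3) = 0.6061
  log(r/|z_k|) for z_k = -5: log(5.5/5) = 0.0953
  Outside zeros (-6) contribute nothing to the Jensen sum.
Sum over inside zeros: 0.7014.
I(r) = log|p(0)| + (inside sum) = 4.4998 + 0.7014 = 5.2013.
Note: since some zeros are outside |z| ≤ r, the simplified n·log(r) form does NOT apply — only the inside zeros contribute.

I(r) ≈ 5.2013.


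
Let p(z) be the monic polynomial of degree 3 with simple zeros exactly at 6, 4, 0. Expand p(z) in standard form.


The polynomial is p(z) = ∏_{α ∈ S} (z − α), where S = {6, 4, 0}.
Expanding the product yields: p(z) = z^3 -10·z^2 + 24·z.
The resulting polynomial has degree 3 and real coefficients as required.

p(z) = z^3 -10·z^2 + 24·z.


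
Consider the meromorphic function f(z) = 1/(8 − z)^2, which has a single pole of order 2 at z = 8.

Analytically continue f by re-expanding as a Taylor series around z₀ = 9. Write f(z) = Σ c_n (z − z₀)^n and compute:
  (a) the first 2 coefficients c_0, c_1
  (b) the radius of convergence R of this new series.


Let w = z − z₀, so z = z₀ + w.
Then 8 − z = 8 − (z₀ + w) = (8 − z₀) − w = -1 − w.
f(z) = 1/(-1 − w)^2 = (1/(-1)^2) · (1 − w/(-1))^{−2}.
By the binomial series (1−u)^{−2} = Σ_{n≥0} C(n+1, 1) u^n for |u|<1, with u = w/(-1):
  c_n = C(n+1, 1) / (-1)^(n+2).
  c_0 = 1/(-1)^2 = 1.
  c_1 = 2/(-1)^3 = -2.
The series is valid for |w/d| < 1, i.e. |z − z₀| < |d|.
Radius of convergence: R = |8 − z₀| = |-1| = 1 (distance from z₀ to the singularity z = 8).

c_0 = 1, c_1 = -2; R = 1.


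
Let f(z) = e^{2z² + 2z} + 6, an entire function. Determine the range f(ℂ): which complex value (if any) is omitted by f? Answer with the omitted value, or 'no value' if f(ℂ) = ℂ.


Little Picard bounds the complement of f(ℂ) to at most one point.
The exponent g(z) = 2z² + 2z is a nonconstant polynomial, hence surjective onto ℂ. So e^{g(z)} takes every value in {e^w : w ∈ ℂ} = ℂ ∖ {0}. Adding 6 shifts the range to ℂ ∖ {6}. f omits exactly 6.

Omitted value: 6.


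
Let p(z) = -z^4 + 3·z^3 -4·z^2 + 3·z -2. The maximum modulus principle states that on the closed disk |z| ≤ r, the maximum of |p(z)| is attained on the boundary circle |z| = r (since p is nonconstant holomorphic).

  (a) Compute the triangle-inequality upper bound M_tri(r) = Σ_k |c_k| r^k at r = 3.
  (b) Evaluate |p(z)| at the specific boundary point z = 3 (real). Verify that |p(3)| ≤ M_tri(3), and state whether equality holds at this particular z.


Coefficients: c_0 = -2, c_1 = 3, c_2 = -4, c_3 = 3, c_4 = -1. Radius r = 3.
Part (a). Triangle bound: M_tri(r) = Σ_k |c_k| r^k
  = |-2|·3^0 + |3|·3^1 + |-4|·3^2 + |3|·3^3 + |-1|·3^4
  = 2 + 9 + 36 + 81 + 81 = 209.
This bounds M(r) := max_{|z|=r} |p(z)| from above; equality holds iff all terms c_k z^k can be made to align in phase at a single z on |z|=r.
Part (b). At z = 3 (real, on the circle |z| = r):
  p(3) = (-2)·3^0 + (3)·3^1 + (-4)·3^2 + (3)·3^3 + (-1)·3^4 = -29.
  |p(3)| = 29.
Check: |p(3)| = 29 ≤ 209 = M_tri(3). ✓ Equality does not hold at z = 3 (the coefficients have mixed signs, so the terms do not all align in phase there).

M_tri(3) = 209; |p(3)| = 29; equality at z=3: no.


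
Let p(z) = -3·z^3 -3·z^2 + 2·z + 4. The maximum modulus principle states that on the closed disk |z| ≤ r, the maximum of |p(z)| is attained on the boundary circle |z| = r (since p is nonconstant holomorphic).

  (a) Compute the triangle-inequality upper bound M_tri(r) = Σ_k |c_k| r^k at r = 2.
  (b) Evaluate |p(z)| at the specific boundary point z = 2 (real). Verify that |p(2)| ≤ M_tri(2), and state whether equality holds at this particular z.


Coefficients: c_0 = 4, c_1 = 2, c_2 = -3, c_3 = -3. Radius r = 2.
Part (a). Triangle bound: M_tri(r) = Σ_k |c_k| r^k
  = |4|·2^0 + |2|·2^1 + |-3|·2^2 + |-3|·2^3
  = 4 + 4 + 12 + 24 = 44.
This bounds M(r) := max_{|z|=r} |p(z)| from above; equality holds iff all terms c_k z^k can be made to align in phase at a single z on |z|=r.
Part (b). At z = 2 (real, on the circle |z| = r):
  p(2) = (4)·2^0 + (2)·2^1 + (-3)·2^2 + (-3)·2^3 = -28.
  |p(2)| = 28.
Check: |p(2)| = 28 ≤ 44 = M_tri(2). ✓ Equality does not hold at z = 2 (the coefficients have mixed signs, so the terms do not all align in phase there).

M_tri(2) = 44; |p(2)| = 28; equality at z=2: no.


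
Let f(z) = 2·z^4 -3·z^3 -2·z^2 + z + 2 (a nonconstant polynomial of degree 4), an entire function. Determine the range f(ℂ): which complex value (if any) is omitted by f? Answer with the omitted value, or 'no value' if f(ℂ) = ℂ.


Little Picard bounds the complement of f(ℂ) to at most one point.
For every w ∈ ℂ, the equation p(z) − w = 0 is a nonconstant polynomial in z and hence has at least one root by the fundamental theorem of algebra. So p is surjective onto ℂ, omitting no value.

Omitted value: no value.


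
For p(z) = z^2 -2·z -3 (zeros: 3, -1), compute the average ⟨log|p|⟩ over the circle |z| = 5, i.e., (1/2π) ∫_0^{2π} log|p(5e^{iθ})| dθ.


Zeros: -1, 3; r = 5.
Inside |z| < r: -1, 3. Outside (|z| ≥ r): ∅.
p(0) = -3, so log|p(0)| = log(3) = 1.0986.
Apply Jensen: I(r) = log|p(0)| + Σ_k log(r/|z_k|), summed over zeros inside |z| < r.
  log(r/|z_k|) for z_k = 3: log(5/3) = 0.5108
  log(r/|z_k|) for z_k = -1: log(5/1) = 1.6094
Sum over inside zeros: 2.1203.
I(r) = log|p(0)| + (inside sum) = 1.0986 + 2.1203 = 3.2189.
Closed form (all zeros inside, monic): I(r) = n·log(r) = 2·log(5) = 3.2189. ✓

I(r) ≈ 3.2189.


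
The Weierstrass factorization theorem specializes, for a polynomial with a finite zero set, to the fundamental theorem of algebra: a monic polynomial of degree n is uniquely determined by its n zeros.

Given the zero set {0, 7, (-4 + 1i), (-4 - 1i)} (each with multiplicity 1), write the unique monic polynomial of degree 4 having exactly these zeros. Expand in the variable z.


The polynomial is p(z) = ∏_{α ∈ S} (z − α), where S = {0, 7, (-4 + 1i), (-4 - 1i)}.
Expanding the product yields: p(z) = z^4 + z^3 -39·z^2 -119·z.
Note conjugate pairs combine to real quadratics: (z − (-4+1i))(z − (-4−1i)) = z² + 8z + 17.
The resulting polynomial has degree 4 and real coefficients as required.

p(z) = z^4 + z^3 -39·z^2 -119·z.


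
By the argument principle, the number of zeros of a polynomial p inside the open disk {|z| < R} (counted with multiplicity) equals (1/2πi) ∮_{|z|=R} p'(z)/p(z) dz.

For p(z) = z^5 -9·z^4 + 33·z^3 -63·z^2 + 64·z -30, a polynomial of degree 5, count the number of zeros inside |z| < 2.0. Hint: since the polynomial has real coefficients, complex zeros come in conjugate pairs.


The zeros of p are: 3, (2 + 1i), (2 - 1i), (1 + 1i), (1 - 1i).
Their magnitudes are: 3, 2.236, 2.236, 1.414, 1.414.
Zeros with |z| < R = 2.0: (1 + 1i), (1 - 1i).
Count = 2.
By the argument principle, (1/2πi) ∮_{|z|=R} p'(z)/p(z) dz equals exactly this count.

Number of zeros inside |z| < 2.0: 2.


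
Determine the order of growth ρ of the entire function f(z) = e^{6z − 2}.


|e^{6z − 2}| = e^{Re(6·z) + -2} ≤ e^{6|z|^1 + -2} = e^{6r^1 + -2} on |z| = r, so ρ ≤ 1. Choosing z on |z|=r so that 6·z is real positive (always possible by picking arg z appropriately) gives |f(z)| = e^{6r^1 + -2}, matching the bound. The additive constant -2 does not affect log log M(r) ~ 1·log r. Hence ρ = 1.
Therefore ρ = 1.

Order ρ = 1.


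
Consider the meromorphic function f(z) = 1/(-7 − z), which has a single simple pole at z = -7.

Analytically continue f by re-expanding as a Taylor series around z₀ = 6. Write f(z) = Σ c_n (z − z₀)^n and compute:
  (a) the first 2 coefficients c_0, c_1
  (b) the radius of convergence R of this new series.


Let w = z − z₀, so z = z₀ + w.
Then -7 − z = -7 − (z₀ + w) = (-7 − z₀) − w = -13 − w.
f(z) = 1/(-13 − w) = (1/(-13)) · 1/(1 − w/(-13)) = Σ_{n≥0} w^n / (-13)^(n+1).
So c_n = 1/(-13)^(n+1):
  c_0 = 1/(-13)^1 = -1/13.
  c_1 = 1/(-13)^2 = 1/169.
The series is valid for |w/d| < 1, i.e. |z − z₀| < |d|.
Radius of convergence: R = |-7 − z₀| = |-13| = 13 (distance from z₀ to the singularity z = -7).

c_0 = -1/13, c_1 = 1/169; R = 13.


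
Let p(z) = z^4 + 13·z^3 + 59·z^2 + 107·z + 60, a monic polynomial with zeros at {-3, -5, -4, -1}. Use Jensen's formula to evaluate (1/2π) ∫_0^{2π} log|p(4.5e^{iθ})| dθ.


Zeros: -5, -4, -3, -1; r = 4.5.
Inside |z| < r: -4, -3, -1. Outside (|z| ≥ r): -5.
p(0) = 60, so log|p(0)| = log(60) = 4.0943.
Apply Jensen: I(r) = log|p(0)| + Σ_k log(r/|z_k|), summed over zeros inside |z| < r.
  log(r/|z_k|) for z_k = -3: log(4.5/3) = 0.4055
  log(r/|z_k|) for z_k = -4: log(4.5/4) = 0.1178
  log(r/|z_k|) for z_k = -1: log(4.5/1) = 1.5041
  Outside zeros (-5) contribute nothing to the Jensen sum.
Sum over inside zeros: 2.0273.
I(r) = log|p(0)| + (inside sum) = 4.0943 + 2.0273 = 6.1217.
Note: since some zeros are outside |z| ≤ r, the simplified n·log(r) form does NOT apply — only the inside zeros contribute.

I(r) ≈ 6.1217.


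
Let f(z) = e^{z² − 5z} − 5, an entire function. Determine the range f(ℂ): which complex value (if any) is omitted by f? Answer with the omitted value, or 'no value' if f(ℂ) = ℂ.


Little Picard bounds the complement of f(ℂ) to at most one point.
The exponent g(z) = z² − 5z is a nonconstant polynomial, hence surjective onto ℂ. So e^{g(z)} takes every value in {e^w : w ∈ ℂ} = ℂ ∖ {0}. Adding -5 shifts the range to ℂ ∖ {-5}. f omits exactly -5.

Omitted value: -5.


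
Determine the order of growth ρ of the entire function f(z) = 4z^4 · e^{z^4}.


M(r) = max_{|z|=r} |4|·|z|^4·|e^{z^4}| = 4·r^4 · e^{1r^4} (the factors attain their maxima compatibly on |z|=r). Then log M(r) = log 4 + 4·log r + 1r^4, dominated by the last term, so log log M(r) ~ 4·log r. The polynomial factor 4z^4 contributes only a log r term and does not affect the order. ρ = 4.
Therefore ρ = 4.

Order ρ = 4.


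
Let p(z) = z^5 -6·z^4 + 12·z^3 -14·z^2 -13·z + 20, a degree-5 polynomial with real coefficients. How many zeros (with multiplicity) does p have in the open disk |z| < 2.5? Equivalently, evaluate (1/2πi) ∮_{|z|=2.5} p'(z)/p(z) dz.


The zeros of p are: -1, (1 + 2i), (1 - 2i), 1, 4.
Their magnitudes are: 1, 2.236, 2.236, 1, 4.
Zeros with |z| < R = 2.5: -1, (1 + 2i), (1 - 2i), 1.
Count = 4.
By the argument principle, (1/2πi) ∮_{|z|=R} p'(z)/p(z) dz equals exactly this count.

Number of zeros inside |z| < 2.5: 4.


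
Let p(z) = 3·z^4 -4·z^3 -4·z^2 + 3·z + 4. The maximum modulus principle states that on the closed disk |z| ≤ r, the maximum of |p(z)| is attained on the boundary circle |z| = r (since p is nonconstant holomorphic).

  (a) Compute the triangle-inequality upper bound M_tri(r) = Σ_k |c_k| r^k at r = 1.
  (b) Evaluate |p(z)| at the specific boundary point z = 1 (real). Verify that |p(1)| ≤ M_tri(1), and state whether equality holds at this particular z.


Coefficients: c_0 = 4, c_1 = 3, c_2 = -4, c_3 = -4, c_4 = 3. Radius r = 1.
Part (a). Triangle bound: M_tri(r) = Σ_k |c_k| r^k
  = |4|·1^0 + |3|·1^1 + |-4|·1^2 + |-4|·1^3 + |3|·1^4
  = 4 + 3 + 4 + 4 + 3 = 18.
This bounds M(r) := max_{|z|=r} |p(z)| from above; equality holds iff all terms c_k z^k can be made to align in phase at a single z on |z|=r.
Part (b). At z = 1 (real, on the circle |z| = r):
  p(1) = (4)·1^0 + (3)·1^1 + (-4)·1^2 + (-4)·1^3 + (3)·1^4 = 2.
  |p(1)| = 2.
Check: |p(1)| = 2 ≤ 18 = M_tri(1). ✓ Equality does not hold at z = 1 (the coefficients have mixed signs, so the terms do not all align in phase there).

M_tri(1) = 18; |p(1)| = 2; equality at z=1: no.


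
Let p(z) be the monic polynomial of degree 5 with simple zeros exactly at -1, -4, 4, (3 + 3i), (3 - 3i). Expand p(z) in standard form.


The polynomial is p(z) = ∏_{α ∈ S} (z − α), where S = {-1, -4, 4, (3 + 3i), (3 - 3i)}.
Expanding the product yields: p(z) = z^5 -5·z^4 -4·z^3 + 98·z^2 -192·z -288.
Note conjugate pairs combine to real quadratics: (z − (3+3i))(z − (3−3i)) = z² − 6z + 18.
The resulting polynomial has degree 5 and real coefficients as required.

p(z) = z^5 -5·z^4 -4·z^3 + 98·z^2 -192·z -288.


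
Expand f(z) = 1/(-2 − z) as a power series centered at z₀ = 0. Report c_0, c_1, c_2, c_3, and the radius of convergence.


Let w = z − z₀, so z = z₀ + w.
Then -2 − z = -2 − (z₀ + w) = (-2 − z₀) − w = -2 − w.
f(z) = 1/(-2 − w) = (1/(-2)) · 1/(1 − w/(-2)) = Σ_{n≥0} w^n / (-2)^(n+1).
So c_n = 1/(-2)^(n+1):
  c_0 = 1/(-2)^1 = -1/2.
  c_1 = 1/(-2)^2 = 1/4.
  c_2 = 1/(-2)^3 = -1/8.
  c_3 = 1/(-2)^4 = 1/16.
The series is valid for |w/d| < 1, i.e. |z − z₀| < |d|.
Radius of convergence: R = |-2 − z₀| = |-2| = 2 (distance from z₀ to the singularity z = -2).

c_0 = -1/2, c_1 = 1/4, c_2 = -1/8, c_3 = 1/16; R = 2.


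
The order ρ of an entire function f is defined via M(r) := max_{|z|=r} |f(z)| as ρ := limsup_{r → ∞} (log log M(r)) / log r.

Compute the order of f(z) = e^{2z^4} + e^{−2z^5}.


Each summand is entire of order 4 and 5 respectively (as in the single-exponential case). The order of a sum is at most the max of the orders, so ρ ≤ 5. For the lower bound: on |z|=r choose arg z so that -2z^5 is real positive; then |e^{-2z^5}| = e^{2r^5} while |e^{2z^4}| ≤ e^{2r^4} = o(e^{2r^5}). So |f| ≥ e^{2r^5}(1 − o(1)) and ρ ≥ 5. Hence ρ = max(4, 5) = 5.
Therefore ρ = 5.

Order ρ = 5.


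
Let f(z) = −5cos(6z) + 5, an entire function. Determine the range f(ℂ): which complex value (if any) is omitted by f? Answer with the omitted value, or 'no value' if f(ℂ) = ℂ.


Little Picard bounds the complement of f(ℂ) to at most one point.
cos is entire and surjective onto ℂ: for every w ∈ ℂ, cos(ζ) = w has a solution ζ ∈ ℂ (e.g., via the complex inverse arccos). With ζ = 6z this gives z = ζ/(6). Then -5·cos(6z) takes every value in -5·ℂ = ℂ, and adding 5 is a bijection of ℂ. So f is surjective and omits no value. (Note: only on the real line is cos bounded by [−1, 1].)

Omitted value: no value.


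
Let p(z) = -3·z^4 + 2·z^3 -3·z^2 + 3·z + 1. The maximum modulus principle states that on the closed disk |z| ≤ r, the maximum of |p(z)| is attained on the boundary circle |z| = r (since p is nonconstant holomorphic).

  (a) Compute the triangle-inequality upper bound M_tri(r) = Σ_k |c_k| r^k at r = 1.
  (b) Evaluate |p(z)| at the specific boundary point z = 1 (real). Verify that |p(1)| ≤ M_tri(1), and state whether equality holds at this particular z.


Coefficients: c_0 = 1, c_1 = 3, c_2 = -3, c_3 = 2, c_4 = -3. Radius r = 1.
Part (a). Triangle bound: M_tri(r) = Σ_k |c_k| r^k
  = |1|·1^0 + |3|·1^1 + |-3|·1^2 + |2|·1^3 + |-3|·1^4
  = 1 + 3 + 3 + 2 + 3 = 12.
This bounds M(r) := max_{|z|=r} |p(z)| from above; equality holds iff all terms c_k z^k can be made to align in phase at a single z on |z|=r.
Part (b). At z = 1 (real, on the circle |z| = r):
  p(1) = (1)·1^0 + (3)·1^1 + (-3)·1^2 + (2)·1^3 + (-3)·1^4 = 0.
  |p(1)| = 0.
Check: |p(1)| = 0 ≤ 12 = M_tri(1). ✓ Equality does not hold at z = 1 (the coefficients have mixed signs, so the terms do not all align in phase there).

M_tri(1) = 12; |p(1)| = 0; equality at z=1: no.


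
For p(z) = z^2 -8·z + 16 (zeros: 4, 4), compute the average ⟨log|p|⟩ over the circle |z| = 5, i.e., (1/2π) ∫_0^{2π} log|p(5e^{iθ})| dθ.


Zeros: 4, 4; r = 5.
Inside |z| < r: 4, 4. Outside (|z| ≥ r): ∅.
p(0) = 16, so log|p(0)| = log(16) = 2.7726.
Apply Jensen: I(r) = log|p(0)| + Σ_k log(r/|z_k|), summed over zeros inside |z| < r.
  log(r/|z_k|) for z_k = 4: log(5/4) = 0.2231
  log(r/|z_k|) for z_k = 4: log(5/4) = 0.2231
Sum over inside zeros: 0.4463.
I(r) = log|p(0)| + (inside sum) = 2.7726 + 0.4463 = 3.2189.
Closed form (all zeros inside, monic): I(r) = n·log(r) = 2·log(5) = 3.2189. ✓

I(r) ≈ 3.2189.


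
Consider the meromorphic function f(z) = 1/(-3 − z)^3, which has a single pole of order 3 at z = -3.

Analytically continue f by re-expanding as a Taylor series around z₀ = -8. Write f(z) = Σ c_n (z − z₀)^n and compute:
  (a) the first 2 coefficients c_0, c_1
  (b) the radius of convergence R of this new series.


Let w = z − z₀, so z = z₀ + w.
Then -3 − z = -3 − (z₀ + w) = (-3 − z₀) − w = 5 − w.
f(z) = 1/(5 − w)^3 = (1/(5)^3) · (1 − w/(5))^{−3}.
By the binomial series (1−u)^{−3} = Σ_{n≥0} C(n+2, 2) u^n for |u|<1, with u = w/(5):
  c_n = C(n+2, 2) / (5)^(n+3).
  c_0 = 1/(5)^3 = 1/125.
  c_1 = 3/(5)^4 = 3/625.
The series is valid for |w/d| < 1, i.e. |z − z₀| < |d|.
Radius of convergence: R = |-3 − z₀| = |5| = 5 (distance from z₀ to the singularity z = -3).

c_0 = 1/125, c_1 = 3/625; R = 5.


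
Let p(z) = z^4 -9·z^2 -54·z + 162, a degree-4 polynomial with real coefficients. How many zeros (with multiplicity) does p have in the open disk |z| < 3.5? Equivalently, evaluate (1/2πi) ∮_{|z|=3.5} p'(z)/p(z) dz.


The zeros of p are: 3, (-3 + 3i), (-3 - 3i), 3.
Their magnitudes are: 3, 4.243, 4.243, 3.
Zeros with |z| < R = 3.5: 3, 3.
Count = 2.
By the argument principle, (1/2πi) ∮_{|z|=R} p'(z)/p(z) dz equals exactly this count.

Number of zeros inside |z| < 3.5: 2.


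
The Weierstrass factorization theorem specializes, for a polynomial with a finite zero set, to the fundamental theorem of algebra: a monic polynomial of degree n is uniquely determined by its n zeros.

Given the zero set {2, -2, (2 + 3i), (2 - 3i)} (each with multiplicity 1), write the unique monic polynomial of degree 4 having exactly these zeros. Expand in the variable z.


The polynomial is p(z) = ∏_{α ∈ S} (z − α), where S = {2, -2, (2 + 3i), (2 - 3i)}.
Expanding the product yields: p(z) = z^4 -4·z^3 + 9·z^2 + 16·z -52.
Note conjugate pairs combine to real quadratics: (z − (2+3i))(z − (2−3i)) = z² − 4z + 13.
The resulting polynomial has degree 4 and real coefficients as required.

p(z) = z^4 -4·z^3 + 9·z^2 + 16·z -52.


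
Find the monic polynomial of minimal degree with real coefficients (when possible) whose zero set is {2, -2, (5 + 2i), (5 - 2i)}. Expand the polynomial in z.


The polynomial is p(z) = ∏_{α ∈ S} (z − α), where S = {2, -2, (5 + 2i), (5 - 2i)}.
Expanding the product yields: p(z) = z^4 -10·z^3 + 25·z^2 + 40·z -116.
Note conjugate pairs combine to real quadratics: (z − (5+2i))(z − (5−2i)) = z² − 10z + 29.
The resulting polynomial has degree 4 and real coefficients as required.

p(z) = z^4 -10·z^3 + 25·z^2 + 40·z -116.


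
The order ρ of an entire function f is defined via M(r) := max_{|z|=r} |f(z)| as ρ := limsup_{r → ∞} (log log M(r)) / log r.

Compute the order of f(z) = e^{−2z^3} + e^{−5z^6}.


Each summand is entire of order 3 and 6 respectively (as in the single-exponential case). The order of a sum is at most the max of the orders, so ρ ≤ 6. For the lower bound: on |z|=r choose arg z so that -5z^6 is real positive; then |e^{-5z^6}| = e^{5r^6} while |e^{-2z^3}| ≤ e^{2r^3} = o(e^{5r^6}). So |f| ≥ e^{5r^6}(1 − o(1)) and ρ ≥ 6. Hence ρ = max(3, 6) = 6.
Therefore ρ = 6.

Order ρ = 6.


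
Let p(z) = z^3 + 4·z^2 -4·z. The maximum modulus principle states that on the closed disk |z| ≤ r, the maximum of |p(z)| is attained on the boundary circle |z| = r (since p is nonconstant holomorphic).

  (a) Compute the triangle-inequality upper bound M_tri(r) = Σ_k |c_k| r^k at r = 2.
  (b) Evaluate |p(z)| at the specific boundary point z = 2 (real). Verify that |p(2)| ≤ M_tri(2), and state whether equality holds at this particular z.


Coefficients: c_0 = 0, c_1 = -4, c_2 = 4, c_3 = 1. Radius r = 2.
Part (a). Triangle bound: M_tri(r) = Σ_k |c_k| r^k
  = |0|·2^0 + |-4|·2^1 + |4|·2^2 + |1|·2^3
  = 0 + 8 + 16 + 8 = 32.
This bounds M(r) := max_{|z|=r} |p(z)| from above; equality holds iff all terms c_k z^k can be made to align in phase at a single z on |z|=r.
Part (b). At z = 2 (real, on the circle |z| = r):
  p(2) = (0)·2^0 + (-4)·2^1 + (4)·2^2 + (1)·2^3 = 16.
  |p(2)| = 16.
Check: |p(2)| = 16 ≤ 32 = M_tri(2). ✓ Equality does not hold at z = 2 (the coefficients have mixed signs, so the terms do not all align in phase there).

M_tri(2) = 32; |p(2)| = 16; equality at z=2: no.


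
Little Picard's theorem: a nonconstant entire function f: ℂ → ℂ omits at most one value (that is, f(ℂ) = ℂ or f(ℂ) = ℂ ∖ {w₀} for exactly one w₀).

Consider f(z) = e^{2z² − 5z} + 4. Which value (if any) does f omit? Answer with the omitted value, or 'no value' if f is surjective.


Little Picard bounds the complement of f(ℂ) to at most one point.
The exponent g(z) = 2z² − 5z is a nonconstant polynomial, hence surjective onto ℂ. So e^{g(z)} takes every value in {e^w : w ∈ ℂ} = ℂ ∖ {0}. Adding 4 shifts the range to ℂ ∖ {4}. f omits exactly 4.

Omitted value: 4.


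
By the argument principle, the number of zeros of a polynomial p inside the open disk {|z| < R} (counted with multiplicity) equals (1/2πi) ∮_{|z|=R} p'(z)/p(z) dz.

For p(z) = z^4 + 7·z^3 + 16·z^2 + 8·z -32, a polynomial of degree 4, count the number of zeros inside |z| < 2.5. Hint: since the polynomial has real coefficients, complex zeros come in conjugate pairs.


The zeros of p are: -4, 1, (-2 + 2i), (-2 - 2i).
Their magnitudes are: 4, 1, 2.828, 2.828.
Zeros with |z| < R = 2.5: 1.
Count = 1.
By the argument principle, (1/2πi) ∮_{|z|=R} p'(z)/p(z) dz equals exactly this count.

Number of zeros inside |z| < 2.5: 1.


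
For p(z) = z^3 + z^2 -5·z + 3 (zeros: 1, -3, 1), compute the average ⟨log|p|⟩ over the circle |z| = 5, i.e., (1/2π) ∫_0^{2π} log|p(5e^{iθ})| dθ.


Zeros: -3, 1, 1; r = 5.
Inside |z| < r: -3, 1, 1. Outside (|z| ≥ r): ∅.
p(0) = 3, so log|p(0)| = log(3) = 1.0986.
Apply Jensen: I(r) = log|p(0)| + Σ_k log(r/|z_k|), summed over zeros inside |z| < r.
  log(r/|z_k|) for z_k = 1: log(5/1) = 1.6094
  log(r/|z_k|) for z_k = -3: log(5/3) = 0.5108
  log(r/|z_k|) for z_k = 1: log(5/1) = 1.6094
Sum over inside zeros: 3.7297.
I(r) = log|p(0)| + (inside sum) = 1.0986 + 3.7297 = 4.8283.
Closed form (all zeros inside, monic): I(r) = n·log(r) = 3·log(5) = 4.8283. ✓

I(r) ≈ 4.8283.
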